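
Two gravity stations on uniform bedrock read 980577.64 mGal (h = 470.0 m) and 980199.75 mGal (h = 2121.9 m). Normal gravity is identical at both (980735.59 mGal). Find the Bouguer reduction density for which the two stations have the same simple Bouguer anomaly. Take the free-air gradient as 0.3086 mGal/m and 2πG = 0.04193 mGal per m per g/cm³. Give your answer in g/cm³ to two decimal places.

1.90

Δg_obs = 980199.75 − 980577.64 = -377.89 mGal over Δh = 2121.9 − 470.0 = 1651.9 m
Equal Bouguer anomalies ⇒ Δg_obs + (0.3086 − 0.04193ρ)·Δh = 0
0.3086 − 0.04193ρ = −Δg_obs/Δh = 0.22876
ρ = (0.3086 − 0.22876) / 0.04193 = 1.90 g/cm³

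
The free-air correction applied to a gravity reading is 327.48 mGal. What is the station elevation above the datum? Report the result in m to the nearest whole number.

h = 327.48 / 0.3086 = 1061.18 m

1061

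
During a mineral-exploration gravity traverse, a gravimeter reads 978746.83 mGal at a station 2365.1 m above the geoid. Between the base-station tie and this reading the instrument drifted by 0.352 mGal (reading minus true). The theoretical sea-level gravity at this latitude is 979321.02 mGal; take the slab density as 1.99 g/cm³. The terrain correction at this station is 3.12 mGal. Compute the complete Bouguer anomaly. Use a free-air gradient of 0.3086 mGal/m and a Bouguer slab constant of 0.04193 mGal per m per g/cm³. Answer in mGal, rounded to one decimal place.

-38.9

Drift-corrected reading = 978746.83 − (0.352) = 978746.478 mGal
Free-air correction = 0.3086 × 2365.1 = 729.87 mGal
Free-air anomaly = 978746.478 − 979321.02 + (729.87) = 155.328 mGal
Bouguer slab correction = 0.04193 × 1.99 × 2365.1 = 197.35 mGal
Simple Bouguer anomaly = 155.328 − (197.35) = -42.022 mGal
Complete Bouguer anomaly = -42.022 + 3.12 = -38.902 mGal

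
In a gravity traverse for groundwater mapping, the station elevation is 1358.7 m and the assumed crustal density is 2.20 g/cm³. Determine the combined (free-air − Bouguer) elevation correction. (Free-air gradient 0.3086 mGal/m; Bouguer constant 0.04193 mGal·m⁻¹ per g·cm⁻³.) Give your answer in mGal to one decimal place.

294.0

Combined gradient = 0.3086 − 0.04193 × 2.20 = 0.2163540 mGal/m
Combined elevation correction = 0.2163540 × 1358.7 = 294.0 mGal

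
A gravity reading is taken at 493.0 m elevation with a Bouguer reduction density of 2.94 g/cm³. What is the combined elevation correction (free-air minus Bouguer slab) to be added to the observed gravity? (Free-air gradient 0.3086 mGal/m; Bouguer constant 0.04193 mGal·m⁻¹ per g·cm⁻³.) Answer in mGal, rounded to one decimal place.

Combined gradient = 0.3086 − 0.04193 × 2.94 = 0.1853258 mGal/m
Combined elevation correction = 0.1853258 × 493.0 = 91.4 mGal

91.4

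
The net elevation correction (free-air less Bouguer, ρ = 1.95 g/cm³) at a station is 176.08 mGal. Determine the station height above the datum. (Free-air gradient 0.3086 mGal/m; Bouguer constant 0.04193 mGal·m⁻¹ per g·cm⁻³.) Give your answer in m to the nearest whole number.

Combined gradient = 0.3086 − 0.04193 × 1.95 = 0.2268365 mGal/m
h = 176.08 / 0.2268365 = 776.24 m

776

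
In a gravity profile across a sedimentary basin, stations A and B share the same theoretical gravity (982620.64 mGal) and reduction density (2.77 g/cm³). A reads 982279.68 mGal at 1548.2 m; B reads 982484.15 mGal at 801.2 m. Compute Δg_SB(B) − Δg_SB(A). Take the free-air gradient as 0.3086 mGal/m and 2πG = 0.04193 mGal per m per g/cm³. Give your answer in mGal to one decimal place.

60.7

Δg_SB(A) = 982279.68 − 982620.64 + 0.3086×1548.2 − 0.04193×2.77×1548.2 = -43.00 mGal
Δg_SB(B) = 982484.15 − 982620.64 + 0.3086×801.2 − 0.04193×2.77×801.2 = 17.70 mGal
Difference = 17.70 − (-43.00) = 60.70 mGal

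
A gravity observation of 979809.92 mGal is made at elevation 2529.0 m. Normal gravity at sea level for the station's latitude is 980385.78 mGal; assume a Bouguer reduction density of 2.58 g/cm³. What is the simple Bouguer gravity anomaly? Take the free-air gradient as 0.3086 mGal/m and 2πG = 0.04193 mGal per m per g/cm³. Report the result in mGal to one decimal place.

Free-air correction = 0.3086 × 2529.0 = 780.45 mGal
Free-air anomaly = 979809.92 − 980385.78 + (780.45) = 204.59 mGal
Bouguer slab correction = 0.04193 × 2.58 × 2529.0 = 273.59 mGal
Simple Bouguer anomaly = 204.59 − (273.59) = -69.00 mGal

-69.0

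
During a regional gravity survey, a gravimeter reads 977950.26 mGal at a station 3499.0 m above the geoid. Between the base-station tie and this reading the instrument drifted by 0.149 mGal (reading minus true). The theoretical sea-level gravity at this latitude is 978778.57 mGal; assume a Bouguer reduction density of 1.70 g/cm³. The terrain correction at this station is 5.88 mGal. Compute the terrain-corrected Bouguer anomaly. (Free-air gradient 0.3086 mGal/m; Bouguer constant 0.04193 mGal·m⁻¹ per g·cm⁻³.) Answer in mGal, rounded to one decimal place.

7.8

Drift-corrected reading = 977950.26 − (0.149) = 977950.111 mGal
Free-air correction = 0.3086 × 3499.0 = 1079.79 mGal
Free-air anomaly = 977950.111 − 978778.57 + (1079.79) = 251.331 mGal
Bouguer slab correction = 0.04193 × 1.70 × 3499.0 = 249.41 mGal
Simple Bouguer anomaly = 251.331 − (249.41) = 1.921 mGal
Complete Bouguer anomaly = 1.921 + 5.88 = 7.801 mGal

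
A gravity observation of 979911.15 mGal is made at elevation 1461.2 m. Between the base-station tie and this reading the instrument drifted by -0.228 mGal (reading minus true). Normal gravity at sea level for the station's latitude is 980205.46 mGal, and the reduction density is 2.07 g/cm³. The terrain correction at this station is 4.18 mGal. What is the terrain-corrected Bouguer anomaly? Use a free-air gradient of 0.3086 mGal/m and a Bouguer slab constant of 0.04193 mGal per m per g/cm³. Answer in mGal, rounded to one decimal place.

Drift-corrected reading = 979911.15 − (-0.228) = 979911.378 mGal
Free-air correction = 0.3086 × 1461.2 = 450.93 mGal
Free-air anomaly = 979911.378 − 980205.46 + (450.93) = 156.848 mGal
Bouguer slab correction = 0.04193 × 2.07 × 1461.2 = 126.83 mGal
Simple Bouguer anomaly = 156.848 − (126.83) = 30.018 mGal
Complete Bouguer anomaly = 30.018 + 4.18 = 34.198 mGal

34.2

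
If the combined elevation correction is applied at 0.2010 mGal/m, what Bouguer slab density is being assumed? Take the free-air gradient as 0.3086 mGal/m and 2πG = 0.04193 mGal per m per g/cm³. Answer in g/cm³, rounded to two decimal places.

2.57

0.2010 = 0.3086 − 0.04193 × ρ
ρ = (0.3086 − 0.2010) / 0.04193 = 2.57 g/cm³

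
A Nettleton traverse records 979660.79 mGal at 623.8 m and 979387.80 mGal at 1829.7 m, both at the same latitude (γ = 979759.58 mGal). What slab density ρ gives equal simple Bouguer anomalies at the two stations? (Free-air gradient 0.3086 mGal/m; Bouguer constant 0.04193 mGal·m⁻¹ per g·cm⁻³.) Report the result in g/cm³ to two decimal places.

Δg_obs = 979387.80 − 979660.79 = -272.99 mGal over Δh = 1829.7 − 623.8 = 1205.9 m
Equal Bouguer anomalies ⇒ Δg_obs + (0.3086 − 0.04193ρ)·Δh = 0
0.3086 − 0.04193ρ = −Δg_obs/Δh = 0.22638
ρ = (0.3086 − 0.22638) / 0.04193 = 1.96 g/cm³

1.96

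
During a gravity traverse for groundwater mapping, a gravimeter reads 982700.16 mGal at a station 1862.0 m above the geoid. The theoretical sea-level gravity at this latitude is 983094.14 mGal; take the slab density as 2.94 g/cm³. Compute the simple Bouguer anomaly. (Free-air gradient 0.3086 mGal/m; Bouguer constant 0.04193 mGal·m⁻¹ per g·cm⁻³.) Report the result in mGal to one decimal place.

Free-air correction = 0.3086 × 1862.0 = 574.61 mGal
Free-air anomaly = 982700.16 − 983094.14 + (574.61) = 180.63 mGal
Bouguer slab correction = 0.04193 × 2.94 × 1862.0 = 229.54 mGal
Simple Bouguer anomaly = 180.63 − (229.54) = -48.91 mGal

-48.9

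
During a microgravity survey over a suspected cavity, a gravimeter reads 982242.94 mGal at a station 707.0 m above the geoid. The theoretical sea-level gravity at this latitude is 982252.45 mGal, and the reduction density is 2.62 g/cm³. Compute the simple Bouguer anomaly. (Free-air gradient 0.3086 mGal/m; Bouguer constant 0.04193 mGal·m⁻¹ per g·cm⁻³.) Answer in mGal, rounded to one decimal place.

Free-air correction = 0.3086 × 707.0 = 218.18 mGal
Free-air anomaly = 982242.94 − 982252.45 + (218.18) = 208.67 mGal
Bouguer slab correction = 0.04193 × 2.62 × 707.0 = 77.67 mGal
Simple Bouguer anomaly = 208.67 − (77.67) = 131.00 mGal

131.0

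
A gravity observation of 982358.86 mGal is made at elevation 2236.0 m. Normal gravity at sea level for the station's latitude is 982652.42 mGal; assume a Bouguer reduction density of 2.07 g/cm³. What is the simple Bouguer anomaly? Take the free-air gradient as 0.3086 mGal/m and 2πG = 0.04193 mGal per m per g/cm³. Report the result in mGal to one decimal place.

202.4

Free-air correction = 0.3086 × 2236.0 = 690.03 mGal
Free-air anomaly = 982358.86 − 982652.42 + (690.03) = 396.47 mGal
Bouguer slab correction = 0.04193 × 2.07 × 2236.0 = 194.07 mGal
Simple Bouguer anomaly = 396.47 − (194.07) = 202.40 mGal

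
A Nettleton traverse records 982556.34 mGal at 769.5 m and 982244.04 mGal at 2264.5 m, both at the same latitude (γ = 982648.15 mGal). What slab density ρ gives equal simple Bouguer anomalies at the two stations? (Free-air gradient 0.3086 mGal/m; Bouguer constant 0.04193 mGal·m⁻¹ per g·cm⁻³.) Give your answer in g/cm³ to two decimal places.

2.38

Δg_obs = 982244.04 − 982556.34 = -312.30 mGal over Δh = 2264.5 − 769.5 = 1495.0 m
Equal Bouguer anomalies ⇒ Δg_obs + (0.3086 − 0.04193ρ)·Δh = 0
0.3086 − 0.04193ρ = −Δg_obs/Δh = 0.20890
ρ = (0.3086 − 0.20890) / 0.04193 = 2.38 g/cm³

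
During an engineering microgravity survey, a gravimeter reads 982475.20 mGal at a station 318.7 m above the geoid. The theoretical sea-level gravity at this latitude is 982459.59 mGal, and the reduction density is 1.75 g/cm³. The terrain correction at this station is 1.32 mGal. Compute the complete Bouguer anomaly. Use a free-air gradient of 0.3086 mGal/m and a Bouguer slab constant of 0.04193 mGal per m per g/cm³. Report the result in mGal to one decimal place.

91.9

Free-air correction = 0.3086 × 318.7 = 98.35 mGal
Free-air anomaly = 982475.20 − 982459.59 + (98.35) = 113.96 mGal
Bouguer slab correction = 0.04193 × 1.75 × 318.7 = 23.39 mGal
Simple Bouguer anomaly = 113.96 − (23.39) = 90.57 mGal
Complete Bouguer anomaly = 90.57 + 1.32 = 91.89 mGal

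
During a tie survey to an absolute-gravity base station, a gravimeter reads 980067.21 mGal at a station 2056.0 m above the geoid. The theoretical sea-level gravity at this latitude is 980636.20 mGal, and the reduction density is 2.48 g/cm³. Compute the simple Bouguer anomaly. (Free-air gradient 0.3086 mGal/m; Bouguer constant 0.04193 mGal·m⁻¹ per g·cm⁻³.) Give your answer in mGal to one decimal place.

-148.3

Free-air correction = 0.3086 × 2056.0 = 634.48 mGal
Free-air anomaly = 980067.21 − 980636.20 + (634.48) = 65.49 mGal
Bouguer slab correction = 0.04193 × 2.48 × 2056.0 = 213.80 mGal
Simple Bouguer anomaly = 65.49 − (213.80) = -148.31 mGal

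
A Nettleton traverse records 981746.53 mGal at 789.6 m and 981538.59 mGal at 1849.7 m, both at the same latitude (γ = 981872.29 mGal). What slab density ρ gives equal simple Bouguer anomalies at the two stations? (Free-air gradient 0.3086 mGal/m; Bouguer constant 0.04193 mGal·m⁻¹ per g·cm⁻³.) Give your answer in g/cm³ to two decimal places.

2.68

Δg_obs = 981538.59 − 981746.53 = -207.94 mGal over Δh = 1849.7 − 789.6 = 1060.1 m
Equal Bouguer anomalies ⇒ Δg_obs + (0.3086 − 0.04193ρ)·Δh = 0
0.3086 − 0.04193ρ = −Δg_obs/Δh = 0.19615
ρ = (0.3086 − 0.19615) / 0.04193 = 2.68 g/cm³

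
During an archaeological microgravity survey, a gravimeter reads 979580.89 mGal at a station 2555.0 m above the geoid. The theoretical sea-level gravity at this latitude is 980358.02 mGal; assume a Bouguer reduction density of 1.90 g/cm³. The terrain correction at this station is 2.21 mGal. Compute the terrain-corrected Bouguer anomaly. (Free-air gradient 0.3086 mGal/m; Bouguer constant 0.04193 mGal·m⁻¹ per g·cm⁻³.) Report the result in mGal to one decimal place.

Free-air correction = 0.3086 × 2555.0 = 788.47 mGal
Free-air anomaly = 979580.89 − 980358.02 + (788.47) = 11.34 mGal
Bouguer slab correction = 0.04193 × 1.90 × 2555.0 = 203.55 mGal
Simple Bouguer anomaly = 11.34 − (203.55) = -192.21 mGal
Complete Bouguer anomaly = -192.21 + 2.21 = -190.00 mGal

-190.0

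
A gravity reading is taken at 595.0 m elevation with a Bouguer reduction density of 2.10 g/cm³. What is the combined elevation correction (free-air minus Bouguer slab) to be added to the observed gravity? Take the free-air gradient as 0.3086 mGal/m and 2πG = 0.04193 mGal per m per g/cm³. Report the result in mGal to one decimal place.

131.2

Combined gradient = 0.3086 − 0.04193 × 2.10 = 0.2205470 mGal/m
Combined elevation correction = 0.2205470 × 595.0 = 131.2 mGal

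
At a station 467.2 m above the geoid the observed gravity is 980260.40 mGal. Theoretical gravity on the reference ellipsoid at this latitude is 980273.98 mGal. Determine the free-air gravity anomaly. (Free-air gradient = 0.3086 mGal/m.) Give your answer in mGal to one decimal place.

Free-air correction = 0.3086 × 467.2 = 144.18 mGal
Free-air anomaly = 980260.40 − 980273.98 + (144.18) = 130.60 mGal

130.6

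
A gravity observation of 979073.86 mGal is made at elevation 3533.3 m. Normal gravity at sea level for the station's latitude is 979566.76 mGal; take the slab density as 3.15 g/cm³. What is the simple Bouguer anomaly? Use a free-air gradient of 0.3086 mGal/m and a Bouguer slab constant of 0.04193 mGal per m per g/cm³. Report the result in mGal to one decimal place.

130.8

Free-air correction = 0.3086 × 3533.3 = 1090.38 mGal
Free-air anomaly = 979073.86 − 979566.76 + (1090.38) = 597.48 mGal
Bouguer slab correction = 0.04193 × 3.15 × 3533.3 = 466.68 mGal
Simple Bouguer anomaly = 597.48 − (466.68) = 130.80 mGal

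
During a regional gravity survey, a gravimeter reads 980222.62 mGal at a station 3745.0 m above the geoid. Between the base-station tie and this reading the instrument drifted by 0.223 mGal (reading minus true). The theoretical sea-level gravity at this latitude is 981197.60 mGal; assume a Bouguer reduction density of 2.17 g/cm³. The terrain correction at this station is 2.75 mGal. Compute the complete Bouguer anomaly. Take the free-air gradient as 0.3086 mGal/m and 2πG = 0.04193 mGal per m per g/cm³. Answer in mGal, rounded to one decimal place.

Drift-corrected reading = 980222.62 − (0.223) = 980222.397 mGal
Free-air correction = 0.3086 × 3745.0 = 1155.71 mGal
Free-air anomaly = 980222.397 − 981197.60 + (1155.71) = 180.507 mGal
Bouguer slab correction = 0.04193 × 2.17 × 3745.0 = 340.75 mGal
Simple Bouguer anomaly = 180.507 − (340.75) = -160.243 mGal
Complete Bouguer anomaly = -160.243 + 2.75 = -157.493 mGal

-157.5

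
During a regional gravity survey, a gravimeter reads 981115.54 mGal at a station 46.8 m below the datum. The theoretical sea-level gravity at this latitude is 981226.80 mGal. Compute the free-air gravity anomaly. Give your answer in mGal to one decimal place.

Free-air correction = 0.3086 × -46.8 = -14.44 mGal
Free-air anomaly = 981115.54 − 981226.80 + (-14.44) = -125.70 mGal

-125.7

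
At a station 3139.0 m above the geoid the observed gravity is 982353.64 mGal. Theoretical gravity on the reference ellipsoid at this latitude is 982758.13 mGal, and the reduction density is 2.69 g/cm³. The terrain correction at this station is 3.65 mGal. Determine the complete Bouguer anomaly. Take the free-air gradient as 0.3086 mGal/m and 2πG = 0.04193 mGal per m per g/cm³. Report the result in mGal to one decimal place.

213.8

Free-air correction = 0.3086 × 3139.0 = 968.70 mGal
Free-air anomaly = 982353.64 − 982758.13 + (968.70) = 564.21 mGal
Bouguer slab correction = 0.04193 × 2.69 × 3139.0 = 354.05 mGal
Simple Bouguer anomaly = 564.21 − (354.05) = 210.16 mGal
Complete Bouguer anomaly = 210.16 + 3.65 = 213.81 mGal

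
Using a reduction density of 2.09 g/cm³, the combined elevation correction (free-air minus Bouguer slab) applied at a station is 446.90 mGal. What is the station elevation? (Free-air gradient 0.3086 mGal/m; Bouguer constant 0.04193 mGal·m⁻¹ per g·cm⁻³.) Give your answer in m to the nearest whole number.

Combined gradient = 0.3086 − 0.04193 × 2.09 = 0.2209663 mGal/m
h = 446.90 / 0.2209663 = 2022.48 m

2022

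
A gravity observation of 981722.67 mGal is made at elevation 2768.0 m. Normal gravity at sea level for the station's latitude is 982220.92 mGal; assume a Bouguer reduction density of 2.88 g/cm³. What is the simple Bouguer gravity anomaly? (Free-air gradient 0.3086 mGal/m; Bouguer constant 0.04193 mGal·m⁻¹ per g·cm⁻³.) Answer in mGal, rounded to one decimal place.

21.7

Free-air correction = 0.3086 × 2768.0 = 854.20 mGal
Free-air anomaly = 981722.67 − 982220.92 + (854.20) = 355.95 mGal
Bouguer slab correction = 0.04193 × 2.88 × 2768.0 = 334.26 mGal
Simple Bouguer anomaly = 355.95 − (334.26) = 21.69 mGal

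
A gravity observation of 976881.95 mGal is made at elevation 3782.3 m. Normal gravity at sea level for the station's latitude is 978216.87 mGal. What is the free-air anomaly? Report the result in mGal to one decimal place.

-167.7

Free-air correction = 0.3086 × 3782.3 = 1167.22 mGal
Free-air anomaly = 976881.95 − 978216.87 + (1167.22) = -167.70 mGal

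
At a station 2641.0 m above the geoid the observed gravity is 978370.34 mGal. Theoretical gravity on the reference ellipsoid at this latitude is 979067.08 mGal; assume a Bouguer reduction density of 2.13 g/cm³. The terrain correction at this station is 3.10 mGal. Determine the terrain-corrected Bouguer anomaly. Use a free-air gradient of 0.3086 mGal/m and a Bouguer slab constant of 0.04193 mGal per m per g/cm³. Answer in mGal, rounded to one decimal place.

-114.5

Free-air correction = 0.3086 × 2641.0 = 815.01 mGal
Free-air anomaly = 978370.34 − 979067.08 + (815.01) = 118.27 mGal
Bouguer slab correction = 0.04193 × 2.13 × 2641.0 = 235.87 mGal
Simple Bouguer anomaly = 118.27 − (235.87) = -117.60 mGal
Complete Bouguer anomaly = -117.60 + 3.10 = -114.50 mGal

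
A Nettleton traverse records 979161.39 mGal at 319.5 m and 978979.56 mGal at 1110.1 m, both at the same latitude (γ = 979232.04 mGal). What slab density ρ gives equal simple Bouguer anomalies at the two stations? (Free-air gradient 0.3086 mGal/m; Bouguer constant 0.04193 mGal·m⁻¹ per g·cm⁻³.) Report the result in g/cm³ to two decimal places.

Δg_obs = 978979.56 − 979161.39 = -181.83 mGal over Δh = 1110.1 − 319.5 = 790.6 m
Equal Bouguer anomalies ⇒ Δg_obs + (0.3086 − 0.04193ρ)·Δh = 0
0.3086 − 0.04193ρ = −Δg_obs/Δh = 0.22999
ρ = (0.3086 − 0.22999) / 0.04193 = 1.87 g/cm³

1.87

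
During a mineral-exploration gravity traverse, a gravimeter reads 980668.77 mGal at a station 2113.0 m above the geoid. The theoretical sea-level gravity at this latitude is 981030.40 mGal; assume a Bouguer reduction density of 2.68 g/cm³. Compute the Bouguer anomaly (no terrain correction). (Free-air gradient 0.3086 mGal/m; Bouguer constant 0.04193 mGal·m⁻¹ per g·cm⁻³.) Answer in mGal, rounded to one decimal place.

Free-air correction = 0.3086 × 2113.0 = 652.07 mGal
Free-air anomaly = 980668.77 − 981030.40 + (652.07) = 290.44 mGal
Bouguer slab correction = 0.04193 × 2.68 × 2113.0 = 237.44 mGal
Simple Bouguer anomaly = 290.44 − (237.44) = 53.00 mGal

53.0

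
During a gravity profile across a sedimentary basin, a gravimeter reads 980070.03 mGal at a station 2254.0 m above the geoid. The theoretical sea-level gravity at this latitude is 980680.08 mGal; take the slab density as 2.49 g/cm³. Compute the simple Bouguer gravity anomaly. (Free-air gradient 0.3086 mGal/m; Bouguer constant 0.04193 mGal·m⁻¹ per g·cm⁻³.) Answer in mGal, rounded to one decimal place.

Free-air correction = 0.3086 × 2254.0 = 695.58 mGal
Free-air anomaly = 980070.03 − 980680.08 + (695.58) = 85.53 mGal
Bouguer slab correction = 0.04193 × 2.49 × 2254.0 = 235.33 mGal
Simple Bouguer anomaly = 85.53 − (235.33) = -149.80 mGal

-149.8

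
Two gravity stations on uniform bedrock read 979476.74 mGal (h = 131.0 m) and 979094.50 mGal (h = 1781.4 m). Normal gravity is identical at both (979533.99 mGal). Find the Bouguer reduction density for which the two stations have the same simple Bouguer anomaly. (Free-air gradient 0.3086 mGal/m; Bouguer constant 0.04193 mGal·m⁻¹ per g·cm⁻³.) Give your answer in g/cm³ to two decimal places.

Δg_obs = 979094.50 − 979476.74 = -382.24 mGal over Δh = 1781.4 − 131.0 = 1650.4 m
Equal Bouguer anomalies ⇒ Δg_obs + (0.3086 − 0.04193ρ)·Δh = 0
0.3086 − 0.04193ρ = −Δg_obs/Δh = 0.23160
ρ = (0.3086 − 0.23160) / 0.04193 = 1.84 g/cm³

1.84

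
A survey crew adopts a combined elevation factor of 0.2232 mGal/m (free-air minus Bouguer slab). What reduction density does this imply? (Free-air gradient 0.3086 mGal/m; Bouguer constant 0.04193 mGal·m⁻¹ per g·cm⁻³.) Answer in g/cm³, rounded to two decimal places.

0.2232 = 0.3086 − 0.04193 × ρ
ρ = (0.3086 − 0.2232) / 0.04193 = 2.04 g/cm³

2.04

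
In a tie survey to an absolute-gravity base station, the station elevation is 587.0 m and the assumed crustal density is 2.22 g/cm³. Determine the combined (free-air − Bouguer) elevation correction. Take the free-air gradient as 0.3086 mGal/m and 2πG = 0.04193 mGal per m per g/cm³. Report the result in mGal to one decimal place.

126.5

Combined gradient = 0.3086 − 0.04193 × 2.22 = 0.2155154 mGal/m
Combined elevation correction = 0.2155154 × 587.0 = 126.5 mGal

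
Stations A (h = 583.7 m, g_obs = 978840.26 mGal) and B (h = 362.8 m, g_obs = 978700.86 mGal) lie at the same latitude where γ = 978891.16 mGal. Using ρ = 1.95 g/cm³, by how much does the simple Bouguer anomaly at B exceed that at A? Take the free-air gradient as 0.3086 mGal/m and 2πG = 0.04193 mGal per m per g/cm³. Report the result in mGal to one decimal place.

-189.5

Δg_SB(A) = 978840.26 − 978891.16 + 0.3086×583.7 − 0.04193×1.95×583.7 = 81.50 mGal
Δg_SB(B) = 978700.86 − 978891.16 + 0.3086×362.8 − 0.04193×1.95×362.8 = -108.00 mGal
Difference = -108.00 − (81.50) = -189.50 mGal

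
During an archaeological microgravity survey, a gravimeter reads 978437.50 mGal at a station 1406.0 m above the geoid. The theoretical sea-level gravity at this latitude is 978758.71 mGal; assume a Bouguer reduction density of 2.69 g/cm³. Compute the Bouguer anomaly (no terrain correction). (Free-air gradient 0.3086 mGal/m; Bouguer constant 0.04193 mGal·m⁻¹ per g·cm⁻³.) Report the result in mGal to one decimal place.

Free-air correction = 0.3086 × 1406.0 = 433.89 mGal
Free-air anomaly = 978437.50 − 978758.71 + (433.89) = 112.68 mGal
Bouguer slab correction = 0.04193 × 2.69 × 1406.0 = 158.59 mGal
Simple Bouguer anomaly = 112.68 − (158.59) = -45.91 mGal

-45.9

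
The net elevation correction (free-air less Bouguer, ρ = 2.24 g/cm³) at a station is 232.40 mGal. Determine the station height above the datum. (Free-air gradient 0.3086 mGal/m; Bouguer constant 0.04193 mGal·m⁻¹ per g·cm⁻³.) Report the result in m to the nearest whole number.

Combined gradient = 0.3086 − 0.04193 × 2.24 = 0.2146768 mGal/m
h = 232.40 / 0.2146768 = 1082.56 m

1083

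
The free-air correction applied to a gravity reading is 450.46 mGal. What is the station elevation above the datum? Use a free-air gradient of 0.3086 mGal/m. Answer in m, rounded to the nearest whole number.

h = 450.46 / 0.3086 = 1459.69 m

1460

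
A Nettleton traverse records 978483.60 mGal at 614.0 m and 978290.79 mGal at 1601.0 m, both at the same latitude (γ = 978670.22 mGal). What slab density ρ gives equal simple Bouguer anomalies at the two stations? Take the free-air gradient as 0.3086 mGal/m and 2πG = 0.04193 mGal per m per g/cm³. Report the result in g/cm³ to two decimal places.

2.70

Δg_obs = 978290.79 − 978483.60 = -192.81 mGal over Δh = 1601.0 − 614.0 = 987.0 m
Equal Bouguer anomalies ⇒ Δg_obs + (0.3086 − 0.04193ρ)·Δh = 0
0.3086 − 0.04193ρ = −Δg_obs/Δh = 0.19535
ρ = (0.3086 − 0.19535) / 0.04193 = 2.70 g/cm³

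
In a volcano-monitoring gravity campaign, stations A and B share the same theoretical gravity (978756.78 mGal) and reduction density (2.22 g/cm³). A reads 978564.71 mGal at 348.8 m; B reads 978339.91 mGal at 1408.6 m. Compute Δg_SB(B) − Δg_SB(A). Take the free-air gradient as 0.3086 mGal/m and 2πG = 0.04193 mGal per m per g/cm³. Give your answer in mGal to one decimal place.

Δg_SB(A) = 978564.71 − 978756.78 + 0.3086×348.8 − 0.04193×2.22×348.8 = -116.90 mGal
Δg_SB(B) = 978339.91 − 978756.78 + 0.3086×1408.6 − 0.04193×2.22×1408.6 = -113.30 mGal
Difference = -113.30 − (-116.90) = 3.60 mGal

3.6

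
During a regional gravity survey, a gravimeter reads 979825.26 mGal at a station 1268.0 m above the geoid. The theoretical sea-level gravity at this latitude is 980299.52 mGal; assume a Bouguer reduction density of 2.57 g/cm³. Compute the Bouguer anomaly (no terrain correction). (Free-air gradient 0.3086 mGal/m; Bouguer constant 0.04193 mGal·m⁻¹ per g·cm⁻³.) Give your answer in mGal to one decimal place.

-219.6

Free-air correction = 0.3086 × 1268.0 = 391.30 mGal
Free-air anomaly = 979825.26 − 980299.52 + (391.30) = -82.96 mGal
Bouguer slab correction = 0.04193 × 2.57 × 1268.0 = 136.64 mGal
Simple Bouguer anomaly = -82.96 − (136.64) = -219.60 mGal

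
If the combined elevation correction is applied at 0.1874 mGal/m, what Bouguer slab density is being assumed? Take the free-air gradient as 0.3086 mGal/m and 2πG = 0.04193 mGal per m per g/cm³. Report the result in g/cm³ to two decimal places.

2.89

0.1874 = 0.3086 − 0.04193 × ρ
ρ = (0.3086 − 0.1874) / 0.04193 = 2.89 g/cm³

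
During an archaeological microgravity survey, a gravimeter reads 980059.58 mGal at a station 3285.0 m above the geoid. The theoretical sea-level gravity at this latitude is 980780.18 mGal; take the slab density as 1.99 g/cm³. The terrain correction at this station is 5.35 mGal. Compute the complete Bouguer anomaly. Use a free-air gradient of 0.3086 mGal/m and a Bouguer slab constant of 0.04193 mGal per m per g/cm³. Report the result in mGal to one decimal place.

24.4

Free-air correction = 0.3086 × 3285.0 = 1013.75 mGal
Free-air anomaly = 980059.58 − 980780.18 + (1013.75) = 293.15 mGal
Bouguer slab correction = 0.04193 × 1.99 × 3285.0 = 274.10 mGal
Simple Bouguer anomaly = 293.15 − (274.10) = 19.05 mGal
Complete Bouguer anomaly = 19.05 + 5.35 = 24.40 mGal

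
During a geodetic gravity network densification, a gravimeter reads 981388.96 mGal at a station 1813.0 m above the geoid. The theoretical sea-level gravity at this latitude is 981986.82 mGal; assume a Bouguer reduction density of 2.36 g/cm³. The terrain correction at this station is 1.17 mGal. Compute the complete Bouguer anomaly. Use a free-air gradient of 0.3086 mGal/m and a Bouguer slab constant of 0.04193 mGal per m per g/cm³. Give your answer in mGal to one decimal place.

-216.6

Free-air correction = 0.3086 × 1813.0 = 559.49 mGal
Free-air anomaly = 981388.96 − 981986.82 + (559.49) = -38.37 mGal
Bouguer slab correction = 0.04193 × 2.36 × 1813.0 = 179.41 mGal
Simple Bouguer anomaly = -38.37 − (179.41) = -217.78 mGal
Complete Bouguer anomaly = -217.78 + 1.17 = -216.61 mGal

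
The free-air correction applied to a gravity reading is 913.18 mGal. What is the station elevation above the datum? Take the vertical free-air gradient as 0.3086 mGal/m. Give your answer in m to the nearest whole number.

2959

h = 913.18 / 0.3086 = 2959.11 m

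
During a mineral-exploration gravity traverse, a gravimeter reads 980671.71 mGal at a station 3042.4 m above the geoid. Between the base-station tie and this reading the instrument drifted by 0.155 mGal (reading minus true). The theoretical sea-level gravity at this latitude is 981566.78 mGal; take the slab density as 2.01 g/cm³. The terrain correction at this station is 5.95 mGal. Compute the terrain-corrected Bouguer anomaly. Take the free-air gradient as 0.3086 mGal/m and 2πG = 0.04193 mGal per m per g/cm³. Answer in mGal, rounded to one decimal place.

-206.8

Drift-corrected reading = 980671.71 − (0.155) = 980671.555 mGal
Free-air correction = 0.3086 × 3042.4 = 938.88 mGal
Free-air anomaly = 980671.555 − 981566.78 + (938.88) = 43.655 mGal
Bouguer slab correction = 0.04193 × 2.01 × 3042.4 = 256.41 mGal
Simple Bouguer anomaly = 43.655 − (256.41) = -212.755 mGal
Complete Bouguer anomaly = -212.755 + 5.95 = -206.805 mGal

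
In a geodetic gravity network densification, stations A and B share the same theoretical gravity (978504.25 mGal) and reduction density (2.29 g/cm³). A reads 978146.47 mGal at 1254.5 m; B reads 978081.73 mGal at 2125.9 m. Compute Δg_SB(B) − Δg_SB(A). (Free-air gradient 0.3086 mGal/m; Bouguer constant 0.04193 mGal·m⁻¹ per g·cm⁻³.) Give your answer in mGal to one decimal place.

120.5

Δg_SB(A) = 978146.47 − 978504.25 + 0.3086×1254.5 − 0.04193×2.29×1254.5 = -91.10 mGal
Δg_SB(B) = 978081.73 − 978504.25 + 0.3086×2125.9 − 0.04193×2.29×2125.9 = 29.40 mGal
Difference = 29.40 − (-91.10) = 120.50 mGal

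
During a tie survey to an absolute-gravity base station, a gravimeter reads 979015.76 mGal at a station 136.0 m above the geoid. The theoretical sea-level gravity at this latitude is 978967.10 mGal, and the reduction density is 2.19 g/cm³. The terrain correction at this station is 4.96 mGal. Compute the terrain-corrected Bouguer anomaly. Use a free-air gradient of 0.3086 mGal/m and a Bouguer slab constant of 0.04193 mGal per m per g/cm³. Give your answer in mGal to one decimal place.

83.1

Free-air correction = 0.3086 × 136.0 = 41.97 mGal
Free-air anomaly = 979015.76 − 978967.10 + (41.97) = 90.63 mGal
Bouguer slab correction = 0.04193 × 2.19 × 136.0 = 12.49 mGal
Simple Bouguer anomaly = 90.63 − (12.49) = 78.14 mGal
Complete Bouguer anomaly = 78.14 + 4.96 = 83.10 mGal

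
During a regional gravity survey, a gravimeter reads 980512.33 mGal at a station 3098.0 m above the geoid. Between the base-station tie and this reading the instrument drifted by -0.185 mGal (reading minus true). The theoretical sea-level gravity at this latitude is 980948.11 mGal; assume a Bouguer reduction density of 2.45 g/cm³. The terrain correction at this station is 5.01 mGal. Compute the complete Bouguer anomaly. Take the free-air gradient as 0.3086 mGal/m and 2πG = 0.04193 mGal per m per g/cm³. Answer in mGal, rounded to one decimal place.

207.2

Drift-corrected reading = 980512.33 − (-0.185) = 980512.515 mGal
Free-air correction = 0.3086 × 3098.0 = 956.04 mGal
Free-air anomaly = 980512.515 − 980948.11 + (956.04) = 520.445 mGal
Bouguer slab correction = 0.04193 × 2.45 × 3098.0 = 318.25 mGal
Simple Bouguer anomaly = 520.445 − (318.25) = 202.195 mGal
Complete Bouguer anomaly = 202.195 + 5.01 = 207.205 mGal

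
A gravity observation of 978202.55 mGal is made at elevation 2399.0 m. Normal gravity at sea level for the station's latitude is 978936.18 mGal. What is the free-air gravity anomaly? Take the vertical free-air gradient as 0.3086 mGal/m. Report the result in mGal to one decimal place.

Free-air correction = 0.3086 × 2399.0 = 740.33 mGal
Free-air anomaly = 978202.55 − 978936.18 + (740.33) = 6.70 mGal

6.7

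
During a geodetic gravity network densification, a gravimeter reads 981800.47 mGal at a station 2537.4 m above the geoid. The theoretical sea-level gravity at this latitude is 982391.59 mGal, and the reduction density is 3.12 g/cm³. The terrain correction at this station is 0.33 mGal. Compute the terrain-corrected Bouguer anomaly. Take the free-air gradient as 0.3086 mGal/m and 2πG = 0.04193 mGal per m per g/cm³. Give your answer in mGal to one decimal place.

-139.7

Free-air correction = 0.3086 × 2537.4 = 783.04 mGal
Free-air anomaly = 981800.47 − 982391.59 + (783.04) = 191.92 mGal
Bouguer slab correction = 0.04193 × 3.12 × 2537.4 = 331.95 mGal
Simple Bouguer anomaly = 191.92 − (331.95) = -140.03 mGal
Complete Bouguer anomaly = -140.03 + 0.33 = -139.70 mGal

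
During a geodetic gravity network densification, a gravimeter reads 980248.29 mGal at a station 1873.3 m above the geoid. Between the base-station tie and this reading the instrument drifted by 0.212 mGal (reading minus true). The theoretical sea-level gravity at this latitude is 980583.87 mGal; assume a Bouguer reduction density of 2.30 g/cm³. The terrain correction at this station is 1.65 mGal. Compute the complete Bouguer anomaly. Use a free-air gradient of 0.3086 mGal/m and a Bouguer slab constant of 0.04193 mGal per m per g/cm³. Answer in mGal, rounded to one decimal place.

63.3

Drift-corrected reading = 980248.29 − (0.212) = 980248.078 mGal
Free-air correction = 0.3086 × 1873.3 = 578.10 mGal
Free-air anomaly = 980248.078 − 980583.87 + (578.10) = 242.308 mGal
Bouguer slab correction = 0.04193 × 2.30 × 1873.3 = 180.66 mGal
Simple Bouguer anomaly = 242.308 − (180.66) = 61.648 mGal
Complete Bouguer anomaly = 61.648 + 1.65 = 63.298 mGal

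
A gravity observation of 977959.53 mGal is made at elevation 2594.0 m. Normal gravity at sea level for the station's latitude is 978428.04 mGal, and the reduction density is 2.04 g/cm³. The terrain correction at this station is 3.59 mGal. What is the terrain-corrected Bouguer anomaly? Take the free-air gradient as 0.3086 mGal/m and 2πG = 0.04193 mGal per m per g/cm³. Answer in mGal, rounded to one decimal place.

Free-air correction = 0.3086 × 2594.0 = 800.51 mGal
Free-air anomaly = 977959.53 − 978428.04 + (800.51) = 332.00 mGal
Bouguer slab correction = 0.04193 × 2.04 × 2594.0 = 221.88 mGal
Simple Bouguer anomaly = 332.00 − (221.88) = 110.12 mGal
Complete Bouguer anomaly = 110.12 + 3.59 = 113.71 mGal

113.7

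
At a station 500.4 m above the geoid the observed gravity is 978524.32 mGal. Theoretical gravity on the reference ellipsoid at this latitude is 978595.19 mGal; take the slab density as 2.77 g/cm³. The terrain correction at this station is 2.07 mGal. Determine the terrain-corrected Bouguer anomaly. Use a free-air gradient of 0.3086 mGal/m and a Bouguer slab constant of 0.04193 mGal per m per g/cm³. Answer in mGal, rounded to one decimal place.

Free-air correction = 0.3086 × 500.4 = 154.42 mGal
Free-air anomaly = 978524.32 − 978595.19 + (154.42) = 83.55 mGal
Bouguer slab correction = 0.04193 × 2.77 × 500.4 = 58.12 mGal
Simple Bouguer anomaly = 83.55 − (58.12) = 25.43 mGal
Complete Bouguer anomaly = 25.43 + 2.07 = 27.50 mGal

27.5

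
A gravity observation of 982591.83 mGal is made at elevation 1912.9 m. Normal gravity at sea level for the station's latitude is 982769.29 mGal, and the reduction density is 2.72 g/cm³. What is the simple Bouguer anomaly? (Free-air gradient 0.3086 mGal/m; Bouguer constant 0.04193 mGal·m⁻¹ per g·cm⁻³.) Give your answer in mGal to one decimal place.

Free-air correction = 0.3086 × 1912.9 = 590.32 mGal
Free-air anomaly = 982591.83 − 982769.29 + (590.32) = 412.86 mGal
Bouguer slab correction = 0.04193 × 2.72 × 1912.9 = 218.17 mGal
Simple Bouguer anomaly = 412.86 − (218.17) = 194.69 mGal

194.7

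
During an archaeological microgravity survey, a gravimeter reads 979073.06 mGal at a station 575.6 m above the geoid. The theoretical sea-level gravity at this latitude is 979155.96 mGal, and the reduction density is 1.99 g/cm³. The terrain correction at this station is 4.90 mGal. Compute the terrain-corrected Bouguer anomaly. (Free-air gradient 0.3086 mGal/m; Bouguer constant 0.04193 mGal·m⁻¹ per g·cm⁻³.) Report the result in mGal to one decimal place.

Free-air correction = 0.3086 × 575.6 = 177.63 mGal
Free-air anomaly = 979073.06 − 979155.96 + (177.63) = 94.73 mGal
Bouguer slab correction = 0.04193 × 1.99 × 575.6 = 48.03 mGal
Simple Bouguer anomaly = 94.73 − (48.03) = 46.70 mGal
Complete Bouguer anomaly = 46.70 + 4.90 = 51.60 mGal

51.6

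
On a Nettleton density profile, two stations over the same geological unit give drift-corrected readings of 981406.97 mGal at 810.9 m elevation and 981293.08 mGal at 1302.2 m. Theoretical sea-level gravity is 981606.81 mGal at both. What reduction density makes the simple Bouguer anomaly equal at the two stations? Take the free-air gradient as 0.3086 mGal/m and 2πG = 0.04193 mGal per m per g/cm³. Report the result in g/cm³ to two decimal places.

Δg_obs = 981293.08 − 981406.97 = -113.89 mGal over Δh = 1302.2 − 810.9 = 491.3 m
Equal Bouguer anomalies ⇒ Δg_obs + (0.3086 − 0.04193ρ)·Δh = 0
0.3086 − 0.04193ρ = −Δg_obs/Δh = 0.23181
ρ = (0.3086 − 0.23181) / 0.04193 = 1.83 g/cm³

1.83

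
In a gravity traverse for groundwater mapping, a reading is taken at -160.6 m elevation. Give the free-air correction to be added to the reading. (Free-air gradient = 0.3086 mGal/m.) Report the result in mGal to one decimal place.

-49.6

Free-air correction = 0.3086 × -160.6 = -49.6 mGal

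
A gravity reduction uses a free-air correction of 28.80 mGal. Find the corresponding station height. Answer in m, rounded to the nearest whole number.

h = 28.80 / 0.3086 = 93.32 m

93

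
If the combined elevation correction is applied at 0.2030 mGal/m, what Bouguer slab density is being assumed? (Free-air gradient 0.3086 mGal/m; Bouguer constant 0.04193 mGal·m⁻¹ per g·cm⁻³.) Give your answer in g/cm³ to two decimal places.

2.52

0.2030 = 0.3086 − 0.04193 × ρ
ρ = (0.3086 − 0.2030) / 0.04193 = 2.52 g/cm³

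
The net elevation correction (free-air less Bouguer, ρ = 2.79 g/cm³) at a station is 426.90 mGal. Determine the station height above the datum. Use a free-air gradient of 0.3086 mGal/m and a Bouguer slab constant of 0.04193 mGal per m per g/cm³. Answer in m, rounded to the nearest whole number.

Combined gradient = 0.3086 − 0.04193 × 2.79 = 0.1916153 mGal/m
h = 426.90 / 0.1916153 = 2227.90 m

2228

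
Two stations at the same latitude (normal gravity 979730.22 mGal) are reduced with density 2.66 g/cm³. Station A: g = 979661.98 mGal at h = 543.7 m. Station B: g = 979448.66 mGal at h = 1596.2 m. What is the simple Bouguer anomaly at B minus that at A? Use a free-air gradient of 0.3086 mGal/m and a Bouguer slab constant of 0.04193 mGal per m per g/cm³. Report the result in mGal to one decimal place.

Δg_SB(A) = 979661.98 − 979730.22 + 0.3086×543.7 − 0.04193×2.66×543.7 = 38.90 mGal
Δg_SB(B) = 979448.66 − 979730.22 + 0.3086×1596.2 − 0.04193×2.66×1596.2 = 33.00 mGal
Difference = 33.00 − (38.90) = -5.90 mGal

-5.9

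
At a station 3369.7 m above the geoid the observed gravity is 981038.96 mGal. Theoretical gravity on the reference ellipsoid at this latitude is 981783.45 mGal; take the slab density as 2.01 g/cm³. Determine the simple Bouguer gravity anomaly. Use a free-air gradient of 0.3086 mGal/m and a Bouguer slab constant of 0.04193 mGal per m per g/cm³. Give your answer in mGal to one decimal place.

11.4

Free-air correction = 0.3086 × 3369.7 = 1039.89 mGal
Free-air anomaly = 981038.96 − 981783.45 + (1039.89) = 295.40 mGal
Bouguer slab correction = 0.04193 × 2.01 × 3369.7 = 284.00 mGal
Simple Bouguer anomaly = 295.40 − (284.00) = 11.40 mGal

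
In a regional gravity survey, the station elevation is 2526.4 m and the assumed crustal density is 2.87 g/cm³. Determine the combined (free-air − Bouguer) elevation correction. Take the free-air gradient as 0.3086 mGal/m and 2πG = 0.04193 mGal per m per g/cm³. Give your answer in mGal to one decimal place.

475.6

Combined gradient = 0.3086 − 0.04193 × 2.87 = 0.1882609 mGal/m
Combined elevation correction = 0.1882609 × 2526.4 = 475.6 mGal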